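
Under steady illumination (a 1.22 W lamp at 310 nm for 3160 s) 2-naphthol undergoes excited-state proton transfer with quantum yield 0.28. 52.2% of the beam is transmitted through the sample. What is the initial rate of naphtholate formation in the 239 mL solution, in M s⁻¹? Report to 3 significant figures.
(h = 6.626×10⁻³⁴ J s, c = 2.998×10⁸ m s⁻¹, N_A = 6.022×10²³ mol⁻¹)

Photon energy at 310 nm: hc/λ = (6.626×10⁻³⁴)(2.998×10⁸)/(310×10⁻⁹) = 6.408×10⁻¹⁹ J.
Energy delivered: (1.22 W)(3160 s) = 3855 J.
Photons incident: 3855 / 6.408×10⁻¹⁹ = 6.016×10²¹, i.e. 6.016×10²¹/6.022×10²³ = 0.009990 mol.
Fraction absorbed: 1 − 52.2/100 = 0.4780.
Photons absorbed: 0.4780 × 0.009990 = 0.004775 mol.
Product formed: 0.28 × 0.004775 = 0.001337 mol.
Rate: 0.001337 mol / (3160 s × 0.239 L) = 1.77×10⁻⁶ M s⁻¹.

1.77×10⁻⁶ M s⁻¹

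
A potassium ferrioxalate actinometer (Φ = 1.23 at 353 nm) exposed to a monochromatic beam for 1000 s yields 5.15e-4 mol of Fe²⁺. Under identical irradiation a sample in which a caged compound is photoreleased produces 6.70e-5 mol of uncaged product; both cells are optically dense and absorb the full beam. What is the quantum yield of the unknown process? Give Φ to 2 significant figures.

Φ = 0.16

Photons absorbed by the actinometer: 5.15e-4 / 1.23 = 4.187e-4 mol.
Φ(unknown) = 6.70e-5 / 4.187e-4 = 0.16.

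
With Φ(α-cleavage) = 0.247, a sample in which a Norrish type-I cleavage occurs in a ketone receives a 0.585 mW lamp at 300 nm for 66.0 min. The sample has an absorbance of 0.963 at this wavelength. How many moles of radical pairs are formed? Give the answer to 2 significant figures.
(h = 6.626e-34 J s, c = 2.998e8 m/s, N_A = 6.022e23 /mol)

1.3e-6 mol

Photon energy at 300 nm: hc/λ = (6.626e-34)(2.998e8)/(300e-9) = 6.622e-19 J.
Energy delivered: (0.585 mW)(3960 s) = 2.317 J.
Photons incident: 2.317 / 6.622e-19 = 3.499e18, i.e. 3.499e18/6.022e23 = 5.810e-6 mol.
Fraction absorbed: 1 − 10^(−0.963) = 0.8911.
Photons absorbed: 0.8911 × 5.810e-6 = 5.177e-6 mol.
Product: Φ × n_abs = 0.247 × 5.177e-6 = 1.279e-6 mol.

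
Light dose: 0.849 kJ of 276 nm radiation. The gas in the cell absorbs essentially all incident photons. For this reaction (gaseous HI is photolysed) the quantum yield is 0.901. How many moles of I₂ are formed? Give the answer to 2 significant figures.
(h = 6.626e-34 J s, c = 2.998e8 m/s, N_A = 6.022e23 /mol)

0.0018 mol

Photon energy at 276 nm: hc/λ = (6.626e-34)(2.998e8)/(276e-9) = 7.197e-19 J.
Incident energy: 0.849 kJ = 849 J.
Photons incident: 849 / 7.197e-19 = 1.180e21, i.e. 1.180e21/6.022e23 = 0.001959 mol.
Product: Φ × n_abs = 0.901 × 0.001959 = 0.001765 mol.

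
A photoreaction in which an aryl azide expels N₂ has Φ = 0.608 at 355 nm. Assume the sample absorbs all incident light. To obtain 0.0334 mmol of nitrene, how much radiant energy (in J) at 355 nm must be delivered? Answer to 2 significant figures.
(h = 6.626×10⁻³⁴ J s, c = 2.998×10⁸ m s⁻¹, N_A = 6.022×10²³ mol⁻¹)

19 J

Product: 0.0334 mmol = 3.34×10⁻⁵ mol.
Photons that must be absorbed: 3.34×10⁻⁵ / 0.608 = 5.493×10⁻⁵ mol.
Photon energy: hc/λ = 5.596×10⁻¹⁹ J; per mole, 3.370×10⁵ J mol⁻¹.
Energy required: 5.493×10⁻⁵ × 3.370×10⁵ = 19 J.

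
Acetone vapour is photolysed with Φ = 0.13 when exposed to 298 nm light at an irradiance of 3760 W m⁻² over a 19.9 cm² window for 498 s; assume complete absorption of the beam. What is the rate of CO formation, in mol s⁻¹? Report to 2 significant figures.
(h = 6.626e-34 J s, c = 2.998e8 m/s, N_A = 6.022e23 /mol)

2.4e-6 mol s⁻¹

Photon energy at 298 nm: hc/λ = (6.626e-34)(2.998e8)/(298e-9) = 6.666e-19 J.
Energy delivered: (3760 W m⁻²)(19.9e-4 m²)(498 s) = 3726 J.
Photons incident: 3726 / 6.666e-19 = 5.590e21, i.e. 5.590e21/6.022e23 = 0.009283 mol.
Product formed: 0.13 × 0.009283 = 0.001207 mol.
Rate: 0.001207 / 498 s = 2.4e-6 mol s⁻¹.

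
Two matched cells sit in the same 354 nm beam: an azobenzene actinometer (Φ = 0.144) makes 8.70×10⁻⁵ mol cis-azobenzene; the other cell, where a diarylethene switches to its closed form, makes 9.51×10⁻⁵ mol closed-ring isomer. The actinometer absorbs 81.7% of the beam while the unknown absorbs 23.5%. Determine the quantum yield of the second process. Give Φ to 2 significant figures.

Photons absorbed by the actinometer: 8.70×10⁻⁵ / 0.144 = 6.042×10⁻⁴ mol.
Incident flux: 6.042×10⁻⁴ / 0.817 = 7.395×10⁻⁴ einstein.
Absorbed by unknown: 0.235 × 7.395×10⁻⁴ = 1.738×10⁻⁴ mol.
Φ(unknown) = 9.51×10⁻⁵ / 1.738×10⁻⁴ = 0.55.

Φ = 0.55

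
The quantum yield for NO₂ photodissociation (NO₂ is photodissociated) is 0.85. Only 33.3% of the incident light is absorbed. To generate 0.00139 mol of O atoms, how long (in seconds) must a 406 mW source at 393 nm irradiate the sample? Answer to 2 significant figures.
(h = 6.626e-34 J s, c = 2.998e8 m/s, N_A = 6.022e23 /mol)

Photons that must be absorbed: 0.00139 / 0.85 = 0.001635 mol.
Incident photons needed: 0.001635 / 0.333 = 0.004910 mol.
Photon energy: hc/λ = 5.055e-19 J; per mole, 3.044e5 J mol⁻¹.
Energy required: 0.004910 × 3.044e5 = 1495 J.
Time: 1495 J / 0.406 W = 3700 s.

t ≈ 3700 s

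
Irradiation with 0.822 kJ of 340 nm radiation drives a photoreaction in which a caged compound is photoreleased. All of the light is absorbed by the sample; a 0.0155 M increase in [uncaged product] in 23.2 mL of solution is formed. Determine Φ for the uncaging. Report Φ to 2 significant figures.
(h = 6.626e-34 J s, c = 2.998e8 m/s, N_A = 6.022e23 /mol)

Φ = 0.15

Product: (0.0155 M)(0.0232 L) = 3.596e-4 mol.
Photon energy at 340 nm: hc/λ = (6.626e-34)(2.998e8)/(340e-9) = 5.843e-19 J.
Incident energy: 0.822 kJ = 822 J.
Photons incident: 822 / 5.843e-19 = 1.407e21, i.e. 1.407e21/6.022e23 = 0.002336 mol.
Φ = 3.596e-4 mol / 0.002336 mol photons = 0.15.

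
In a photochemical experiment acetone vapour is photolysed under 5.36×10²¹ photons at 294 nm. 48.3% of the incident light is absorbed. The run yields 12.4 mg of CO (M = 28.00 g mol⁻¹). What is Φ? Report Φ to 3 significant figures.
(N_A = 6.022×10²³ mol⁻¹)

Product: 12.4 mg / 28.00 g mol⁻¹ = 4.429×10⁻⁴ mol.
Moles of photons: 5.36×10²¹ / 6.022×10²³ = 0.008901 mol.
Photons absorbed: 0.483 × 0.008901 = 0.004299 mol.
Φ = 4.429×10⁻⁴ mol / 0.004299 mol photons = 0.103.

Φ = 0.103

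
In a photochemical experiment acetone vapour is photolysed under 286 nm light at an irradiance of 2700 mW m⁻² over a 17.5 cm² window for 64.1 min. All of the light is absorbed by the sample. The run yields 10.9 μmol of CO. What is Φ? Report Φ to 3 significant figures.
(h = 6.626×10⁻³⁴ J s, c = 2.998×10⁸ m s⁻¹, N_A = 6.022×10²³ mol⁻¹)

Product: 10.9 μmol = 1.09×10⁻⁵ mol.
Photon energy at 286 nm: hc/λ = (6.626×10⁻³⁴)(2.998×10⁸)/(286×10⁻⁹) = 6.946×10⁻¹⁹ J.
Energy delivered: (2700 mW m⁻²)(17.5×10⁻⁴ m²)(3846 s) = 18.17 J.
Photons incident: 18.17 / 6.946×10⁻¹⁹ = 2.616×10¹⁹, i.e. 2.616×10¹⁹/6.022×10²³ = 4.344×10⁻⁵ mol.
Φ = 1.09×10⁻⁵ mol / 4.344×10⁻⁵ mol photons = 0.251.

Φ = 0.251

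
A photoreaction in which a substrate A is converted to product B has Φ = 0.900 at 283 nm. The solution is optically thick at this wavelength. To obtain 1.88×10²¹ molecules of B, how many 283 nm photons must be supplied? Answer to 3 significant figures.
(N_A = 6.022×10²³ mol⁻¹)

Product: 1.88×10²¹ / 6.022×10²³ = 0.003122 mol.
Photons that must be absorbed: 0.003122 / 0.900 = 0.003469 mol.
Photon count: 0.003469 × 6.022×10²³ = 2.09×10²¹.

2.09×10²¹ photons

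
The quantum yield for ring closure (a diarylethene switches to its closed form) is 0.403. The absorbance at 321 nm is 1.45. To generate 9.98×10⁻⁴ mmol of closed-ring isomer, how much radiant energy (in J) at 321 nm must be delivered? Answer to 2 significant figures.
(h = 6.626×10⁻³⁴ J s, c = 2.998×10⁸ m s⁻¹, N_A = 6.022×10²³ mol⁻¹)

Product: 9.98×10⁻⁴ mmol = 9.98×10⁻⁷ mol.
Photons that must be absorbed: 9.98×10⁻⁷ / 0.403 = 2.476×10⁻⁶ mol.
Fraction absorbed: 1 − 10^(−1.45) = 0.9645.
Incident photons needed: 2.476×10⁻⁶ / 0.9645 = 2.567×10⁻⁶ mol.
Photon energy: hc/λ = 6.188×10⁻¹⁹ J; per mole, 3.726×10⁵ J mol⁻¹.
Energy required: 2.567×10⁻⁶ × 3.726×10⁵ = 0.96 J.

0.96 J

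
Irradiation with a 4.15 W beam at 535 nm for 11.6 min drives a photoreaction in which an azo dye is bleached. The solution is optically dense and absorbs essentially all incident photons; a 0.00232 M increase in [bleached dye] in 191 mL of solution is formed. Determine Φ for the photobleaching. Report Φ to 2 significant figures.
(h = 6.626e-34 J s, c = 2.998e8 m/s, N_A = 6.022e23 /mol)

Product: (0.00232 M)(0.191 L) = 4.431e-4 mol.
Photon energy at 535 nm: hc/λ = (6.626e-34)(2.998e8)/(535e-9) = 3.713e-19 J.
Energy delivered: (4.15 W)(696 s) = 2888 J.
Photons incident: 2888 / 3.713e-19 = 7.778e21, i.e. 7.778e21/6.022e23 = 0.01292 mol.
Φ = 4.431e-4 mol / 0.01292 mol photons = 0.034.

Φ = 0.034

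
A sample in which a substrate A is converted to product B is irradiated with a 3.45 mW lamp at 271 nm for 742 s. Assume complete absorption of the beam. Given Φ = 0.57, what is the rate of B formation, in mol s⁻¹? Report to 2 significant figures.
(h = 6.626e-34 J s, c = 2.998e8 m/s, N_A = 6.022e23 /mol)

4.5e-9 mol s⁻¹

Photon energy at 271 nm: hc/λ = (6.626e-34)(2.998e8)/(271e-9) = 7.330e-19 J.
Energy delivered: (3.45 mW)(742 s) = 2.560 J.
Photons incident: 2.560 / 7.330e-19 = 3.492e18, i.e. 3.492e18/6.022e23 = 5.799e-6 mol.
Product formed: 0.57 × 5.799e-6 = 3.305e-6 mol.
Rate: 3.305e-6 / 742 s = 4.5e-9 mol s⁻¹.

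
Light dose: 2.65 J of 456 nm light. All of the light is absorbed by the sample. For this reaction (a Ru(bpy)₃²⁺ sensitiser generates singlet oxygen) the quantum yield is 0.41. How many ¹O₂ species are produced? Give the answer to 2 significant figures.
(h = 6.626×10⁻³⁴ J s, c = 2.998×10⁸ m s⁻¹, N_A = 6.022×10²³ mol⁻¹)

Photon energy at 456 nm: hc/λ = (6.626×10⁻³⁴)(2.998×10⁸)/(456×10⁻⁹) = 4.356×10⁻¹⁹ J.
Photons incident: 2.65 / 4.356×10⁻¹⁹ = 6.084×10¹⁸, i.e. 6.084×10¹⁸/6.022×10²³ = 1.010×10⁻⁵ mol.
Product: Φ × n_abs = 0.41 × 1.010×10⁻⁵ = 4.141×10⁻⁶ mol.
As a count: 4.141×10⁻⁶ × 6.022×10²³ = 2.5×10¹⁸.

2.5×10¹⁸ species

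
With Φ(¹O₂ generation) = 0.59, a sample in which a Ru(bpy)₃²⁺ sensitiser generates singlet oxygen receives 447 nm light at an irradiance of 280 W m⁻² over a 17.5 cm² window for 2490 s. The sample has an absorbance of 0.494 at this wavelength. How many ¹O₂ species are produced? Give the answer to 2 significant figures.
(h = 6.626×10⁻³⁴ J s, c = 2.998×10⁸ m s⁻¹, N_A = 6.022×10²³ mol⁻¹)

1.1×10²¹ species

Photon energy at 447 nm: hc/λ = (6.626×10⁻³⁴)(2.998×10⁸)/(447×10⁻⁹) = 4.444×10⁻¹⁹ J.
Energy delivered: (280 W m⁻²)(17.5×10⁻⁴ m²)(2490 s) = 1220 J.
Photons incident: 1220 / 4.444×10⁻¹⁹ = 2.745×10²¹, i.e. 2.745×10²¹/6.022×10²³ = 0.004558 mol.
Fraction absorbed: 1 − 10^(−0.494) = 0.6794.
Photons absorbed: 0.6794 × 0.004558 = 0.003097 mol.
Product: Φ × n_abs = 0.59 × 0.003097 = 0.001827 mol.
As a count: 0.001827 × 6.022×10²³ = 1.1×10²¹.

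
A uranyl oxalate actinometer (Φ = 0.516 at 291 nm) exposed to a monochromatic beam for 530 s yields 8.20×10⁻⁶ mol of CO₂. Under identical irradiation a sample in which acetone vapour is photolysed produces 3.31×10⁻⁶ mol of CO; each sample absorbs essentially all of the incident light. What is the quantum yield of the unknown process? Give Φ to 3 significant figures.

Φ = 0.208

Photons absorbed by the actinometer: 8.20×10⁻⁶ / 0.516 = 1.589×10⁻⁵ mol.
Φ(unknown) = 3.31×10⁻⁶ / 1.589×10⁻⁵ = 0.208.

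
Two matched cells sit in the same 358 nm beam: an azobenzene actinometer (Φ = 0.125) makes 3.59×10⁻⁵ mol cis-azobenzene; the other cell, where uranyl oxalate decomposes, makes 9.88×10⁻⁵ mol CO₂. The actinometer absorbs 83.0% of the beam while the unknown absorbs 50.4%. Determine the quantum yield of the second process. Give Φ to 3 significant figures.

Photons absorbed by the actinometer: 3.59×10⁻⁵ / 0.125 = 2.872×10⁻⁴ mol.
Incident flux: 2.872×10⁻⁴ / 0.830 = 3.460×10⁻⁴ einstein.
Absorbed by unknown: 0.504 × 3.460×10⁻⁴ = 1.744×10⁻⁴ mol.
Φ(unknown) = 9.88×10⁻⁵ / 1.744×10⁻⁴ = 0.567.

Φ = 0.567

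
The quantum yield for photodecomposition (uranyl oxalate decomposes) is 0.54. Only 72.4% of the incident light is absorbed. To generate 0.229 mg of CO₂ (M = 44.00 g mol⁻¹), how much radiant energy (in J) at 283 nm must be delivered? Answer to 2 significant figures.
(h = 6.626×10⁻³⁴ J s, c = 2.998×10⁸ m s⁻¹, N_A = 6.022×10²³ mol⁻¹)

Product: 0.229 mg / 44.00 g mol⁻¹ = 5.205×10⁻⁶ mol.
Photons that must be absorbed: 5.205×10⁻⁶ / 0.54 = 9.639×10⁻⁶ mol.
Incident photons needed: 9.639×10⁻⁶ / 0.724 = 1.331×10⁻⁵ mol.
Photon energy: hc/λ = 7.019×10⁻¹⁹ J; per mole, 4.227×10⁵ J mol⁻¹.
Energy required: 1.331×10⁻⁵ × 4.227×10⁵ = 5.6 J.

5.6 J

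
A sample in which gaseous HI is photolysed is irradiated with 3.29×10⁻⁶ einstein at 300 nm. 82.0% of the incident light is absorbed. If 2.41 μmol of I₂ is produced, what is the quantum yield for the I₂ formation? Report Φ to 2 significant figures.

Product: 2.41 μmol = 2.41×10⁻⁶ mol.
Photons absorbed: 0.820 × 3.29×10⁻⁶ = 2.698×10⁻⁶ mol.
Φ = 2.41×10⁻⁶ mol / 2.698×10⁻⁶ mol photons = 0.89.

Φ = 0.89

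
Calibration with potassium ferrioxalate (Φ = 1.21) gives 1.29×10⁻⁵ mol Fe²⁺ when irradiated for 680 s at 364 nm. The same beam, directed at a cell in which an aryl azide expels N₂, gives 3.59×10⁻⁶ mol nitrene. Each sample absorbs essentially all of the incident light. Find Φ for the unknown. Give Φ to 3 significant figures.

Photons absorbed by the actinometer: 1.29×10⁻⁵ / 1.21 = 1.066×10⁻⁵ mol.
Φ(unknown) = 3.59×10⁻⁶ / 1.066×10⁻⁵ = 0.337.

Φ = 0.337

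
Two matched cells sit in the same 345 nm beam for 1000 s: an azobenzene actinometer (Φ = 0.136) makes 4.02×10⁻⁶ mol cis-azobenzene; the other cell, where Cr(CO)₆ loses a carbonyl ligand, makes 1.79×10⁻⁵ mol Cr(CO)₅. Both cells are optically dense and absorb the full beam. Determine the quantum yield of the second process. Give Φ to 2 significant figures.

Photons absorbed by the actinometer: 4.02×10⁻⁶ / 0.136 = 2.956×10⁻⁵ mol.
Φ(unknown) = 1.79×10⁻⁵ / 2.956×10⁻⁵ = 0.61.

Φ = 0.61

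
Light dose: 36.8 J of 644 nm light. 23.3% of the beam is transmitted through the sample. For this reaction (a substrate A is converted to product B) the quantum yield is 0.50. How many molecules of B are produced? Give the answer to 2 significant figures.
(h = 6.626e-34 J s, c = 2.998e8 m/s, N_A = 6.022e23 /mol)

Photon energy at 644 nm: hc/λ = (6.626e-34)(2.998e8)/(644e-9) = 3.085e-19 J.
Photons incident: 36.8 / 3.085e-19 = 1.193e20, i.e. 1.193e20/6.022e23 = 1.981e-4 mol.
Fraction absorbed: 1 − 23.3/100 = 0.7670.
Photons absorbed: 0.7670 × 1.981e-4 = 1.519e-4 mol.
Product: Φ × n_abs = 0.50 × 1.519e-4 = 7.595e-5 mol.
As a count: 7.595e-5 × 6.022e23 = 4.6e19.

4.6e19 molecules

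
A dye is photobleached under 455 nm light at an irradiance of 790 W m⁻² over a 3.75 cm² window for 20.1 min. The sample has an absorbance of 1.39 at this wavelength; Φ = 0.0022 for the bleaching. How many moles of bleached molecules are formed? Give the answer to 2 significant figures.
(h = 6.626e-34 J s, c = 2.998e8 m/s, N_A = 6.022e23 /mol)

Photon energy at 455 nm: hc/λ = (6.626e-34)(2.998e8)/(455e-9) = 4.366e-19 J.
Energy delivered: (790 W m⁻²)(3.75e-4 m²)(1206 s) = 357.3 J.
Photons incident: 357.3 / 4.366e-19 = 8.184e20, i.e. 8.184e20/6.022e23 = 0.001359 mol.
Fraction absorbed: 1 − 10^(−1.39) = 0.9593.
Photons absorbed: 0.9593 × 0.001359 = 0.001304 mol.
Product: Φ × n_abs = 0.0022 × 0.001304 = 2.869e-6 mol.

2.9e-6 mol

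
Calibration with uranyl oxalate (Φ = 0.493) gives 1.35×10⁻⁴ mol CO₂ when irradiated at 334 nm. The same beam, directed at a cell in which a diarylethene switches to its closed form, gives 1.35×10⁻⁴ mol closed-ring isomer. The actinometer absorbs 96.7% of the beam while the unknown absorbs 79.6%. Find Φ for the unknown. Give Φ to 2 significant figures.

Φ = 0.60

Photons absorbed by the actinometer: 1.35×10⁻⁴ / 0.493 = 2.738×10⁻⁴ mol.
Incident flux: 2.738×10⁻⁴ / 0.967 = 2.831×10⁻⁴ einstein.
Absorbed by unknown: 0.796 × 2.831×10⁻⁴ = 2.253×10⁻⁴ mol.
Φ(unknown) = 1.35×10⁻⁴ / 2.253×10⁻⁴ = 0.60.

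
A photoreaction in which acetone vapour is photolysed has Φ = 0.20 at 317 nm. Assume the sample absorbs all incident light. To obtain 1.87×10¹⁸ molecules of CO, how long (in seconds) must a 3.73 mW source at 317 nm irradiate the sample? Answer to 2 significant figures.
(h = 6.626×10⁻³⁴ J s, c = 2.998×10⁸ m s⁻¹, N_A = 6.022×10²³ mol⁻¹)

Product: 1.87×10¹⁸ / 6.022×10²³ = 3.105×10⁻⁶ mol.
Photons that must be absorbed: 3.105×10⁻⁶ / 0.20 = 1.552×10⁻⁵ mol.
Photon energy: hc/λ = 6.266×10⁻¹⁹ J; per mole, 3.773×10⁵ J mol⁻¹.
Energy required: 1.552×10⁻⁵ × 3.773×10⁵ = 5.856 J.
Time: 5.856 J / 0.00373 W = 1600 s.

t ≈ 1600 s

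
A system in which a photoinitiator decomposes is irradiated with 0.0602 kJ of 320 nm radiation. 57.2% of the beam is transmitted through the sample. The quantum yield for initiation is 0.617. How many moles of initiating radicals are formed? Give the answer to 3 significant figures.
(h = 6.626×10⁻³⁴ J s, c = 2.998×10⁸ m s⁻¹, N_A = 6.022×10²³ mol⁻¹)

4.25×10⁻⁵ mol

Photon energy at 320 nm: hc/λ = (6.626×10⁻³⁴)(2.998×10⁸)/(320×10⁻⁹) = 6.208×10⁻¹⁹ J.
Incident energy: 0.0602 kJ = 60.2 J.
Photons incident: 60.2 / 6.208×10⁻¹⁹ = 9.697×10¹⁹, i.e. 9.697×10¹⁹/6.022×10²³ = 1.610×10⁻⁴ mol.
Fraction absorbed: 1 − 57.2/100 = 0.4280.
Photons absorbed: 0.4280 × 1.610×10⁻⁴ = 6.891×10⁻⁵ mol.
Product: Φ × n_abs = 0.617 × 6.891×10⁻⁵ = 4.252×10⁻⁵ mol.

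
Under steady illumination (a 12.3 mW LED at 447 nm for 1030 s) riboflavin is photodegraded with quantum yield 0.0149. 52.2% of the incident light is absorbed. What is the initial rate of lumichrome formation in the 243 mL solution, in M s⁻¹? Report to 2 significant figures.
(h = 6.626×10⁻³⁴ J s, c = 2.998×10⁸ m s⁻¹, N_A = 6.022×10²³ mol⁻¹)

1.5×10⁻⁹ M s⁻¹

Photon energy at 447 nm: hc/λ = (6.626×10⁻³⁴)(2.998×10⁸)/(447×10⁻⁹) = 4.444×10⁻¹⁹ J.
Energy delivered: (12.3 mW)(1030 s) = 12.67 J.
Photons incident: 12.67 / 4.444×10⁻¹⁹ = 2.851×10¹⁹, i.e. 2.851×10¹⁹/6.022×10²³ = 4.734×10⁻⁵ mol.
Photons absorbed: 0.522 × 4.734×10⁻⁵ = 2.471×10⁻⁵ mol.
Product formed: 0.0149 × 2.471×10⁻⁵ = 3.682×10⁻⁷ mol.
Rate: 3.682×10⁻⁷ mol / (1030 s × 0.243 L) = 1.5×10⁻⁹ M s⁻¹.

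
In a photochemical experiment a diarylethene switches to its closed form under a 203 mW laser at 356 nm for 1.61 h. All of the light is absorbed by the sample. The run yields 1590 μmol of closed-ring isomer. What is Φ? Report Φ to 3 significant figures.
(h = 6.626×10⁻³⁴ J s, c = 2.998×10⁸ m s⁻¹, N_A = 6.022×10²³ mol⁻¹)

Product: 1590 μmol = 0.00159 mol.
Photon energy at 356 nm: hc/λ = (6.626×10⁻³⁴)(2.998×10⁸)/(356×10⁻⁹) = 5.580×10⁻¹⁹ J.
Energy delivered: (203 mW)(5796 s) = 1177 J.
Photons incident: 1177 / 5.580×10⁻¹⁹ = 2.109×10²¹, i.e. 2.109×10²¹/6.022×10²³ = 0.003502 mol.
Φ = 0.00159 mol / 0.003502 mol photons = 0.454.

Φ = 0.454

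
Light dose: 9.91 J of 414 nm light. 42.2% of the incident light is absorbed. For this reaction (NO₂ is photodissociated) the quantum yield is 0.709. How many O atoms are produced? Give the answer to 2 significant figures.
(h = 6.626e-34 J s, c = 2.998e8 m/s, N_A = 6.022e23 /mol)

Photon energy at 414 nm: hc/λ = (6.626e-34)(2.998e8)/(414e-9) = 4.798e-19 J.
Photons incident: 9.91 / 4.798e-19 = 2.065e19, i.e. 2.065e19/6.022e23 = 3.429e-5 mol.
Photons absorbed: 0.422 × 3.429e-5 = 1.447e-5 mol.
Product: Φ × n_abs = 0.709 × 1.447e-5 = 1.026e-5 mol.
As a count: 1.026e-5 × 6.022e23 = 6.2e18.

6.2e18 atoms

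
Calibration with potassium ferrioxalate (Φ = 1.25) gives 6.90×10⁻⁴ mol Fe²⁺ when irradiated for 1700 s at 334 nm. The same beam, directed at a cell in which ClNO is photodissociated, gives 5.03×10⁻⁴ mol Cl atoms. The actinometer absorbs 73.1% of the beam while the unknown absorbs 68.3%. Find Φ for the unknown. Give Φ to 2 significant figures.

Photons absorbed by the actinometer: 6.90×10⁻⁴ / 1.25 = 5.520×10⁻⁴ mol.
Incident flux: 5.520×10⁻⁴ / 0.731 = 7.551×10⁻⁴ einstein.
Absorbed by unknown: 0.683 × 7.551×10⁻⁴ = 5.157×10⁻⁴ mol.
Φ(unknown) = 5.03×10⁻⁴ / 5.157×10⁻⁴ = 0.98.

Φ = 0.98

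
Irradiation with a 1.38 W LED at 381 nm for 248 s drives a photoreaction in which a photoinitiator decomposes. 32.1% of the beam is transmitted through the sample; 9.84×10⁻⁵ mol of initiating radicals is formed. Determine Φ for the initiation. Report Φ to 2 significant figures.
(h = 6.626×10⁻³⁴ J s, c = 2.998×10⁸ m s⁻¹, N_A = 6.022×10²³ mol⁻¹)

Photon energy at 381 nm: hc/λ = (6.626×10⁻³⁴)(2.998×10⁸)/(381×10⁻⁹) = 5.214×10⁻¹⁹ J.
Energy delivered: (1.38 W)(248 s) = 342.2 J.
Photons incident: 342.2 / 5.214×10⁻¹⁹ = 6.563×10²⁰, i.e. 6.563×10²⁰/6.022×10²³ = 0.001090 mol.
Fraction absorbed: 1 − 32.1/100 = 0.6790.
Photons absorbed: 0.6790 × 0.001090 = 7.401×10⁻⁴ mol.
Φ = 9.84×10⁻⁵ mol / 7.401×10⁻⁴ mol photons = 0.13.

Φ = 0.13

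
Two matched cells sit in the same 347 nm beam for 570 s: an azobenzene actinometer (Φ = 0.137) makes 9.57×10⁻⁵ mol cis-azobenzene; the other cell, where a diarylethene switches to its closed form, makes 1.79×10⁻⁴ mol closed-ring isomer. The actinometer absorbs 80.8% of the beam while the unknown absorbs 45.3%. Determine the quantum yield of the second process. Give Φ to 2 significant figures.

Photons absorbed by the actinometer: 9.57×10⁻⁵ / 0.137 = 6.985×10⁻⁴ mol.
Incident flux: 6.985×10⁻⁴ / 0.808 = 8.645×10⁻⁴ einstein.
Absorbed by unknown: 0.453 × 8.645×10⁻⁴ = 3.916×10⁻⁴ mol.
Φ(unknown) = 1.79×10⁻⁴ / 3.916×10⁻⁴ = 0.46.

Φ = 0.46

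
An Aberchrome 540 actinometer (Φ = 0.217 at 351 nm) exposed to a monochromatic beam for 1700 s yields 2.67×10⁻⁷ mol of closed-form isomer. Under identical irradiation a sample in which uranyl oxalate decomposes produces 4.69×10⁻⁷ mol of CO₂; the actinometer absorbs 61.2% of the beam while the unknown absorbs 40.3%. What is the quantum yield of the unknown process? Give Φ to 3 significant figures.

Φ = 0.579

Photons absorbed by the actinometer: 2.67×10⁻⁷ / 0.217 = 1.230×10⁻⁶ mol.
Incident flux: 1.230×10⁻⁶ / 0.612 = 2.010×10⁻⁶ einstein.
Absorbed by unknown: 0.403 × 2.010×10⁻⁶ = 8.100×10⁻⁷ mol.
Φ(unknown) = 4.69×10⁻⁷ / 8.100×10⁻⁷ = 0.579.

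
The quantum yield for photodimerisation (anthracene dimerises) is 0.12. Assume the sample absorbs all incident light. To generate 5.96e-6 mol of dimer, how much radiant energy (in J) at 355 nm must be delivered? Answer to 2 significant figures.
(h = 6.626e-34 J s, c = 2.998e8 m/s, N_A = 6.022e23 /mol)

Photons that must be absorbed: 5.96e-6 / 0.12 = 4.967e-5 mol.
Photon energy: hc/λ = 5.596e-19 J; per mole, 3.370e5 J mol⁻¹.
Energy required: 4.967e-5 × 3.370e5 = 17 J.

17 J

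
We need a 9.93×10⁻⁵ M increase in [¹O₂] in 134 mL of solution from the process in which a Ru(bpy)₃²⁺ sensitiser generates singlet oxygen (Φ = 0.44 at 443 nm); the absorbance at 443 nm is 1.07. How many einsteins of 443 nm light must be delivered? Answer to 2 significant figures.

3.3×10⁻⁵ einstein

Product: (9.93×10⁻⁵ M)(0.134 L) = 1.331×10⁻⁵ mol.
Photons that must be absorbed: 1.331×10⁻⁵ / 0.44 = 3.025×10⁻⁵ mol.
Fraction absorbed: 1 − 10^(−1.07) = 0.9149.
Incident photons needed: 3.025×10⁻⁵ / 0.9149 = 3.306×10⁻⁵ mol.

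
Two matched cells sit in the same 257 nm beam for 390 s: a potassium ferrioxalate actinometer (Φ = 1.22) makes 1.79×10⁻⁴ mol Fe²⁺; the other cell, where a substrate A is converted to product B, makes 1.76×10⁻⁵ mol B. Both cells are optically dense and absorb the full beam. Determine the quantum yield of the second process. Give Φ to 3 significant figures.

Φ = 0.120

Photons absorbed by the actinometer: 1.79×10⁻⁴ / 1.22 = 1.467×10⁻⁴ mol.
Φ(unknown) = 1.76×10⁻⁵ / 1.467×10⁻⁴ = 0.120.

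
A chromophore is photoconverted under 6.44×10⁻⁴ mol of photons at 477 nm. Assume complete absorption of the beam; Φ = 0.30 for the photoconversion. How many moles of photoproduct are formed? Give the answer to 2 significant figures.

Product: Φ × n_abs = 0.30 × 6.44×10⁻⁴ = 1.932×10⁻⁴ mol.

1.9×10⁻⁴ mol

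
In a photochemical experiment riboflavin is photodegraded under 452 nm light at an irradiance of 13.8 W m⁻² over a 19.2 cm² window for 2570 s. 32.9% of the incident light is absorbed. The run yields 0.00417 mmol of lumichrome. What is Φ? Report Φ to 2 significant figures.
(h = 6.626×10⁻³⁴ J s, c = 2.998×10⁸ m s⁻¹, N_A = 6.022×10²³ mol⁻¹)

Φ = 0.049

Product: 0.00417 mmol = 4.17×10⁻⁶ mol.
Photon energy at 452 nm: hc/λ = (6.626×10⁻³⁴)(2.998×10⁸)/(452×10⁻⁹) = 4.395×10⁻¹⁹ J.
Energy delivered: (13.8 W m⁻²)(19.2×10⁻⁴ m²)(2570 s) = 68.09 J.
Photons incident: 68.09 / 4.395×10⁻¹⁹ = 1.549×10²⁰, i.e. 1.549×10²⁰/6.022×10²³ = 2.572×10⁻⁴ mol.
Photons absorbed: 0.329 × 2.572×10⁻⁴ = 8.462×10⁻⁵ mol.
Φ = 4.17×10⁻⁶ mol / 8.462×10⁻⁵ mol photons = 0.049.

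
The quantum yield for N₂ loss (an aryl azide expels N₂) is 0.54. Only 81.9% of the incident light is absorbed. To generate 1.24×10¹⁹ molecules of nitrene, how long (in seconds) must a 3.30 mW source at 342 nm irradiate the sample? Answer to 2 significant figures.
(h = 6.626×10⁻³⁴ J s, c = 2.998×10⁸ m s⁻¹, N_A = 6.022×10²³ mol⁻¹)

t ≈ 4900 s

Product: 1.24×10¹⁹ / 6.022×10²³ = 2.059×10⁻⁵ mol.
Photons that must be absorbed: 2.059×10⁻⁵ / 0.54 = 3.813×10⁻⁵ mol.
Incident photons needed: 3.813×10⁻⁵ / 0.819 = 4.656×10⁻⁵ mol.
Photon energy: hc/λ = 5.808×10⁻¹⁹ J; per mole, 3.498×10⁵ J mol⁻¹.
Energy required: 4.656×10⁻⁵ × 3.498×10⁵ = 16.29 J.
Time: 16.29 J / 0.0033 W = 4900 s.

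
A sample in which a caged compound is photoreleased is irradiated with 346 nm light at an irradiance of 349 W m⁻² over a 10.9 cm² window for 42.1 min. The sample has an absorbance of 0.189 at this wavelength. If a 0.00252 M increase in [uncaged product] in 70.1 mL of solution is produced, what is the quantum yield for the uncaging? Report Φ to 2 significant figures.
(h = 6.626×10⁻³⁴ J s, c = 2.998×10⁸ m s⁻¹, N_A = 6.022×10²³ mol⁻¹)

Product: (0.00252 M)(0.0701 L) = 1.767×10⁻⁴ mol.
Photon energy at 346 nm: hc/λ = (6.626×10⁻³⁴)(2.998×10⁸)/(346×10⁻⁹) = 5.741×10⁻¹⁹ J.
Energy delivered: (349 W m⁻²)(10.9×10⁻⁴ m²)(2526 s) = 960.9 J.
Photons incident: 960.9 / 5.741×10⁻¹⁹ = 1.674×10²¹, i.e. 1.674×10²¹/6.022×10²³ = 0.002780 mol.
Fraction absorbed: 1 − 10^(−0.189) = 0.3529.
Photons absorbed: 0.3529 × 0.002780 = 9.811×10⁻⁴ mol.
Φ = 1.767×10⁻⁴ mol / 9.811×10⁻⁴ mol photons = 0.18.

Φ = 0.18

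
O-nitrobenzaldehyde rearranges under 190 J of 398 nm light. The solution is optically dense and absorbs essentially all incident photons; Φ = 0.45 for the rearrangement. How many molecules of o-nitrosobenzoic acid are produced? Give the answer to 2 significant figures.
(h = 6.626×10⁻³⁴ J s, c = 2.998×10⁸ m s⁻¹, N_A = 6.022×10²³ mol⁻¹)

1.7×10²⁰ molecules

Photon energy at 398 nm: hc/λ = (6.626×10⁻³⁴)(2.998×10⁸)/(398×10⁻⁹) = 4.991×10⁻¹⁹ J.
Photons incident: 190 / 4.991×10⁻¹⁹ = 3.807×10²⁰, i.e. 3.807×10²⁰/6.022×10²³ = 6.322×10⁻⁴ mol.
Product: Φ × n_abs = 0.45 × 6.322×10⁻⁴ = 2.845×10⁻⁴ mol.
As a count: 2.845×10⁻⁴ × 6.022×10²³ = 1.7×10²⁰.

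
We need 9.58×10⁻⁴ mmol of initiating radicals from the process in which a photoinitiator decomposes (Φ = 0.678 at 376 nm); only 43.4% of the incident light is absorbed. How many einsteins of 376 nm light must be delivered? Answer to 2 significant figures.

3.3×10⁻⁶ einstein

Product: 9.58×10⁻⁴ mmol = 9.58×10⁻⁷ mol.
Photons that must be absorbed: 9.58×10⁻⁷ / 0.678 = 1.413×10⁻⁶ mol.
Incident photons needed: 1.413×10⁻⁶ / 0.434 = 3.256×10⁻⁶ mol.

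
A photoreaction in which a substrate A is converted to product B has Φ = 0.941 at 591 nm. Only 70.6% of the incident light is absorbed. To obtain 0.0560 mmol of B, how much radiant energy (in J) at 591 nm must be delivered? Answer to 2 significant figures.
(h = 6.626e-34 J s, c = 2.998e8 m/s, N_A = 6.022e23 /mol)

Product: 0.0560 mmol = 5.60e-5 mol.
Photons that must be absorbed: 5.60e-5 / 0.941 = 5.951e-5 mol.
Incident photons needed: 5.951e-5 / 0.706 = 8.429e-5 mol.
Photon energy: hc/λ = 3.361e-19 J; per mole, 2.024e5 J mol⁻¹.
Energy required: 8.429e-5 × 2.024e5 = 17 J.

17 J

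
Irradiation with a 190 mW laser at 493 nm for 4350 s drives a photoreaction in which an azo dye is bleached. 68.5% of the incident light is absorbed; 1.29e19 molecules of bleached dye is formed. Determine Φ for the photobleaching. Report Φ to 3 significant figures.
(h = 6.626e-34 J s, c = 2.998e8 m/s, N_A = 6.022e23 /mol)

Φ = 0.00918

Product: 1.29e19 / 6.022e23 = 2.142e-5 mol.
Photon energy at 493 nm: hc/λ = (6.626e-34)(2.998e8)/(493e-9) = 4.029e-19 J.
Energy delivered: (190 mW)(4350 s) = 826.5 J.
Photons incident: 826.5 / 4.029e-19 = 2.051e21, i.e. 2.051e21/6.022e23 = 0.003406 mol.
Photons absorbed: 0.685 × 0.003406 = 0.002333 mol.
Φ = 2.142e-5 mol / 0.002333 mol photons = 0.00918.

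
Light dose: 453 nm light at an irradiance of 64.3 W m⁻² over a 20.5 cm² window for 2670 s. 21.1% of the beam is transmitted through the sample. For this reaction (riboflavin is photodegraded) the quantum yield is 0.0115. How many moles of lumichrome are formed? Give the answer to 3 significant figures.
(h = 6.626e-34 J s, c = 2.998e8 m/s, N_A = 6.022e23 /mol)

Photon energy at 453 nm: hc/λ = (6.626e-34)(2.998e8)/(453e-9) = 4.385e-19 J.
Energy delivered: (64.3 W m⁻²)(20.5e-4 m²)(2670 s) = 351.9 J.
Photons incident: 351.9 / 4.385e-19 = 8.025e20, i.e. 8.025e20/6.022e23 = 0.001333 mol.
Fraction absorbed: 1 − 21.1/100 = 0.7890.
Photons absorbed: 0.7890 × 0.001333 = 0.001052 mol.
Product: Φ × n_abs = 0.0115 × 0.001052 = 1.210e-5 mol.

1.21e-5 mol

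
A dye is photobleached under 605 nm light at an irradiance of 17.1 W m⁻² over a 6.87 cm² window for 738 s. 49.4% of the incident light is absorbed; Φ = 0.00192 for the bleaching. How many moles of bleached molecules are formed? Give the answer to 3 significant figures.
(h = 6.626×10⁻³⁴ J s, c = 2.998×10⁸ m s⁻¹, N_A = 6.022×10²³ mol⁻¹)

4.16×10⁻⁸ mol

Photon energy at 605 nm: hc/λ = (6.626×10⁻³⁴)(2.998×10⁸)/(605×10⁻⁹) = 3.283×10⁻¹⁹ J.
Energy delivered: (17.1 W m⁻²)(6.87×10⁻⁴ m²)(738 s) = 8.670 J.
Photons incident: 8.670 / 3.283×10⁻¹⁹ = 2.641×10¹⁹, i.e. 2.641×10¹⁹/6.022×10²³ = 4.386×10⁻⁵ mol.
Photons absorbed: 0.494 × 4.386×10⁻⁵ = 2.167×10⁻⁵ mol.
Product: Φ × n_abs = 0.00192 × 2.167×10⁻⁵ = 4.161×10⁻⁸ mol.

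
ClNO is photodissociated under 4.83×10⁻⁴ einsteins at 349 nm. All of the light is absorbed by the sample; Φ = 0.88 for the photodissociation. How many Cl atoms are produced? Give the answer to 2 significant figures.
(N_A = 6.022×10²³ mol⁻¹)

2.6×10²⁰ atoms

Product: Φ × n_abs = 0.88 × 4.83×10⁻⁴ = 4.250×10⁻⁴ mol.
As a count: 4.250×10⁻⁴ × 6.022×10²³ = 2.6×10²⁰.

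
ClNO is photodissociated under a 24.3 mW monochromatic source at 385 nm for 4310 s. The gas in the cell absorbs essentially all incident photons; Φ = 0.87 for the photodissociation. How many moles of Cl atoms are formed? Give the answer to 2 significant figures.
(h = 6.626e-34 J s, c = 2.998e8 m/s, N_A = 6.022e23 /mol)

2.9e-4 mol

Photon energy at 385 nm: hc/λ = (6.626e-34)(2.998e8)/(385e-9) = 5.160e-19 J.
Energy delivered: (24.3 mW)(4310 s) = 104.7 J.
Photons incident: 104.7 / 5.160e-19 = 2.029e20, i.e. 2.029e20/6.022e23 = 3.369e-4 mol.
Product: Φ × n_abs = 0.87 × 3.369e-4 = 2.931e-4 mol.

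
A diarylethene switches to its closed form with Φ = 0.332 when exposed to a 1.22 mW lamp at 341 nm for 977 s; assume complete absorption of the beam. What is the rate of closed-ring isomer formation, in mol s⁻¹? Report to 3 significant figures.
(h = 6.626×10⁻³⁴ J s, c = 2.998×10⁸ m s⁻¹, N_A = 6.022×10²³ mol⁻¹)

1.15×10⁻⁹ mol s⁻¹

Photon energy at 341 nm: hc/λ = (6.626×10⁻³⁴)(2.998×10⁸)/(341×10⁻⁹) = 5.825×10⁻¹⁹ J.
Energy delivered: (1.22 mW)(977 s) = 1.192 J.
Photons incident: 1.192 / 5.825×10⁻¹⁹ = 2.046×10¹⁸, i.e. 2.046×10¹⁸/6.022×10²³ = 3.398×10⁻⁶ mol.
Product formed: 0.332 × 3.398×10⁻⁶ = 1.128×10⁻⁶ mol.
Rate: 1.128×10⁻⁶ / 977 s = 1.15×10⁻⁹ mol s⁻¹.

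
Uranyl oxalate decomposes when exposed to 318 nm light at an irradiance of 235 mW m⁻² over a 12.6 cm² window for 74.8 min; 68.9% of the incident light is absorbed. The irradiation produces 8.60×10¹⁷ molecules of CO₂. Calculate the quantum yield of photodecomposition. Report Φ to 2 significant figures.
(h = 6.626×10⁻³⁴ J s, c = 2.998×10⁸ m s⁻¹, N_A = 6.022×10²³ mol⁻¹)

Product: 8.60×10¹⁷ / 6.022×10²³ = 1.428×10⁻⁶ mol.
Photon energy at 318 nm: hc/λ = (6.626×10⁻³⁴)(2.998×10⁸)/(318×10⁻⁹) = 6.247×10⁻¹⁹ J.
Energy delivered: (235 mW m⁻²)(12.6×10⁻⁴ m²)(4488 s) = 1.329 J.
Photons incident: 1.329 / 6.247×10⁻¹⁹ = 2.127×10¹⁸, i.e. 2.127×10¹⁸/6.022×10²³ = 3.532×10⁻⁶ mol.
Photons absorbed: 0.689 × 3.532×10⁻⁶ = 2.434×10⁻⁶ mol.
Φ = 1.428×10⁻⁶ mol / 2.434×10⁻⁶ mol photons = 0.59.

Φ = 0.59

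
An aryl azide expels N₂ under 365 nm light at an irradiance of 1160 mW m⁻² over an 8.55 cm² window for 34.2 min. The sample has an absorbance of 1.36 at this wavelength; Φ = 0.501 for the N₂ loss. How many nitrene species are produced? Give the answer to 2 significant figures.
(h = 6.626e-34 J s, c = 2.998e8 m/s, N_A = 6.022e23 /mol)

Photon energy at 365 nm: hc/λ = (6.626e-34)(2.998e8)/(365e-9) = 5.442e-19 J.
Energy delivered: (1160 mW m⁻²)(8.55e-4 m²)(2052 s) = 2.035 J.
Photons incident: 2.035 / 5.442e-19 = 3.739e18, i.e. 3.739e18/6.022e23 = 6.209e-6 mol.
Fraction absorbed: 1 − 10^(−1.36) = 0.9563.
Photons absorbed: 0.9563 × 6.209e-6 = 5.938e-6 mol.
Product: Φ × n_abs = 0.501 × 5.938e-6 = 2.975e-6 mol.
As a count: 2.975e-6 × 6.022e23 = 1.8e18.

1.8e18 species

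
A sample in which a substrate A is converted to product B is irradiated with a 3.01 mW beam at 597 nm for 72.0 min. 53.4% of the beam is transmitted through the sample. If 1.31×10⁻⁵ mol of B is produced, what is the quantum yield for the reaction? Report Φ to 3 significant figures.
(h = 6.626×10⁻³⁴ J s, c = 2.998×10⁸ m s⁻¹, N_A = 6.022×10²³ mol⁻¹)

Φ = 0.433

Photon energy at 597 nm: hc/λ = (6.626×10⁻³⁴)(2.998×10⁸)/(597×10⁻⁹) = 3.327×10⁻¹⁹ J.
Energy delivered: (3.01 mW)(4320 s) = 13.00 J.
Photons incident: 13.00 / 3.327×10⁻¹⁹ = 3.907×10¹⁹, i.e. 3.907×10¹⁹/6.022×10²³ = 6.488×10⁻⁵ mol.
Fraction absorbed: 1 − 53.4/100 = 0.4660.
Photons absorbed: 0.4660 × 6.488×10⁻⁵ = 3.023×10⁻⁵ mol.
Φ = 1.31×10⁻⁵ mol / 3.023×10⁻⁵ mol photons = 0.433.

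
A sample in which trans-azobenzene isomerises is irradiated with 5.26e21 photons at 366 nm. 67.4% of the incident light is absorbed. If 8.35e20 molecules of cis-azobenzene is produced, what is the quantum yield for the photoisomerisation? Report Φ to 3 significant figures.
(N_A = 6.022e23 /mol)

Product: 8.35e20 / 6.022e23 = 0.001387 mol.
Moles of photons: 5.26e21 / 6.022e23 = 0.008735 mol.
Photons absorbed: 0.674 × 0.008735 = 0.005887 mol.
Φ = 0.001387 mol / 0.005887 mol photons = 0.236.

Φ = 0.236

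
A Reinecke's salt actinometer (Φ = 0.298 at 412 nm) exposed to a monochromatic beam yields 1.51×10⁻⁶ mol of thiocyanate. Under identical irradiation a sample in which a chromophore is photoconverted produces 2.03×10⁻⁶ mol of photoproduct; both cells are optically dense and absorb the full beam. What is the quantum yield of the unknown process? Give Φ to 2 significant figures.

Φ = 0.40

Photons absorbed by the actinometer: 1.51×10⁻⁶ / 0.298 = 5.067×10⁻⁶ mol.
Φ(unknown) = 2.03×10⁻⁶ / 5.067×10⁻⁶ = 0.40.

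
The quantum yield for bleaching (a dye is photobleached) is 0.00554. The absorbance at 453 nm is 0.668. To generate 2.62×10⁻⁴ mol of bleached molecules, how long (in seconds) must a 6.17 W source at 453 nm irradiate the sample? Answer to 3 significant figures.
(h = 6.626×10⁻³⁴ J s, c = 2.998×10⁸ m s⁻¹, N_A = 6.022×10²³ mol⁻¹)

Photons that must be absorbed: 2.62×10⁻⁴ / 0.00554 = 0.04729 mol.
Fraction absorbed: 1 − 10^(−0.668) = 0.7852.
Incident photons needed: 0.04729 / 0.7852 = 0.06023 mol.
Photon energy: hc/λ = 4.385×10⁻¹⁹ J; per mole, 2.641×10⁵ J mol⁻¹.
Energy required: 0.06023 × 2.641×10⁵ = 1.591×10⁴ J.
Time: 1.591×10⁴ J / 6.17 W = 2580 s.

t ≈ 2580 s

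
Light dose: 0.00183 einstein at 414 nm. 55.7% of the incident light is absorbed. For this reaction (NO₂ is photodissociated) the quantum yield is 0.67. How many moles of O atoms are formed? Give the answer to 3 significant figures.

Photons absorbed: 0.557 × 0.00183 = 0.001019 mol.
Product: Φ × n_abs = 0.67 × 0.001019 = 6.827×10⁻⁴ mol.

6.83×10⁻⁴ mol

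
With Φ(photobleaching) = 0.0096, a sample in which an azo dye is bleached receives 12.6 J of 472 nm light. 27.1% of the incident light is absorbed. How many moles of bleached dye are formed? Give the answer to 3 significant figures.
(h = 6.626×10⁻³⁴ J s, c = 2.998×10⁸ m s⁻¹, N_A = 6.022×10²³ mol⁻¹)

Photon energy at 472 nm: hc/λ = (6.626×10⁻³⁴)(2.998×10⁸)/(472×10⁻⁹) = 4.209×10⁻¹⁹ J.
Photons incident: 12.6 / 4.209×10⁻¹⁹ = 2.994×10¹⁹, i.e. 2.994×10¹⁹/6.022×10²³ = 4.972×10⁻⁵ mol.
Photons absorbed: 0.271 × 4.972×10⁻⁵ = 1.347×10⁻⁵ mol.
Product: Φ × n_abs = 0.0096 × 1.347×10⁻⁵ = 1.293×10⁻⁷ mol.

1.29×10⁻⁷ mol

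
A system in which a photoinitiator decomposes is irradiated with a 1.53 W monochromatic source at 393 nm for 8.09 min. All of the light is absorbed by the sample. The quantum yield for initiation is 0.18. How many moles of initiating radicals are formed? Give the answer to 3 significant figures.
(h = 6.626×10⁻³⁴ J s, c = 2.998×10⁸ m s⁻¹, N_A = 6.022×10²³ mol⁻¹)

4.39×10⁻⁴ mol

Photon energy at 393 nm: hc/λ = (6.626×10⁻³⁴)(2.998×10⁸)/(393×10⁻⁹) = 5.055×10⁻¹⁹ J.
Energy delivered: (1.53 W)(485.4 s) = 742.7 J.
Photons incident: 742.7 / 5.055×10⁻¹⁹ = 1.469×10²¹, i.e. 1.469×10²¹/6.022×10²³ = 0.002439 mol.
Product: Φ × n_abs = 0.18 × 0.002439 = 4.390×10⁻⁴ mol.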